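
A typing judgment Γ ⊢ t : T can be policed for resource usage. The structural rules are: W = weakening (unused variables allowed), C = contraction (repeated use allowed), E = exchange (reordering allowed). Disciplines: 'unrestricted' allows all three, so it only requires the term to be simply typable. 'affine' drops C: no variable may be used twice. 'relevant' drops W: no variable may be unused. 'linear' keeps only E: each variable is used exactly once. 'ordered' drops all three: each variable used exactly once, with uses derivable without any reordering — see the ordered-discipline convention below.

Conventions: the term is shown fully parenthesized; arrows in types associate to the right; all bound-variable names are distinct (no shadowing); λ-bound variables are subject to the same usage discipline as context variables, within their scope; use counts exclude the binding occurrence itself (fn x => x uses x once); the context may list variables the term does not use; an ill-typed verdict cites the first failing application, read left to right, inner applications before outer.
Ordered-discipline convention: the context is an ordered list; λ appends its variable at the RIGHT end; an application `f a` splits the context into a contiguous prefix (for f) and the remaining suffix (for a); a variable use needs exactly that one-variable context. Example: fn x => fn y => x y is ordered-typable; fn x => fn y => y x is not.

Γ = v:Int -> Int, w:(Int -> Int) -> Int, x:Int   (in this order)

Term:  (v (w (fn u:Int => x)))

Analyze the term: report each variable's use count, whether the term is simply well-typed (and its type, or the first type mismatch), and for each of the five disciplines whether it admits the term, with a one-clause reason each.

use counts: v ×1, w ×1, x ×1, u (λ-bound) ×0
order of uses: v, w, x
typing: well-typed — term : Int
ordered: ✗, u never used (weakening)
linear: ✗, u never used (weakening)
affine: ✓, none of v, w, x, u used more than once
relevant: ✗, u never used (weakening)
unrestricted: ✓, typability at Int is all that's needed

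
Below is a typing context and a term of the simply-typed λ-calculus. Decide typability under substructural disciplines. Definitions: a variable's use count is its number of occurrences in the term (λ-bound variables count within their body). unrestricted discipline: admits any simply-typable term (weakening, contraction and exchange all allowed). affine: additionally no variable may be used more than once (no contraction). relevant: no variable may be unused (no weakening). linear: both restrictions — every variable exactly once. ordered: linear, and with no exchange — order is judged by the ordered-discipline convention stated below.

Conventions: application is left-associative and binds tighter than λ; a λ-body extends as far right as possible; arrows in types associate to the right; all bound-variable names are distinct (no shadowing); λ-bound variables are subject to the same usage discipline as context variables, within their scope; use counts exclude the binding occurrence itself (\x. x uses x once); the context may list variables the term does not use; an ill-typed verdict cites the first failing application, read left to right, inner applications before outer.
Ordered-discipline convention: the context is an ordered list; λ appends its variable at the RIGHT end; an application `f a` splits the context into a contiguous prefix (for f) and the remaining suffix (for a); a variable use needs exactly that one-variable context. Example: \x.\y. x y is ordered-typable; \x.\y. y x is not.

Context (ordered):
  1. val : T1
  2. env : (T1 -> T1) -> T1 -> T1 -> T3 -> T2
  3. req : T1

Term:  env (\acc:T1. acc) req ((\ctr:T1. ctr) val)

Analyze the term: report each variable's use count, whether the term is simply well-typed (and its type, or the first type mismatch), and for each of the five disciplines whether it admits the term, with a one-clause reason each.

use counts: val=1, env=1, req=1, acc (bound)=1, ctr (bound)=1
left-to-right use order: env, acc, req, ctr, val
typing: well-typed — term : T3 -> T2
ordered: ✗, no ordered split (uses run env, acc, req, ctr, val)
linear: ✓, single use per variable (val, env, req, acc, ctr)
affine: ✓, no duplicate uses among val, env, req, acc, ctr
relevant: ✓, none of val, env, req, acc, ctr goes unused
unrestricted: ✓, well-typed at T3 -> T2; no restrictions here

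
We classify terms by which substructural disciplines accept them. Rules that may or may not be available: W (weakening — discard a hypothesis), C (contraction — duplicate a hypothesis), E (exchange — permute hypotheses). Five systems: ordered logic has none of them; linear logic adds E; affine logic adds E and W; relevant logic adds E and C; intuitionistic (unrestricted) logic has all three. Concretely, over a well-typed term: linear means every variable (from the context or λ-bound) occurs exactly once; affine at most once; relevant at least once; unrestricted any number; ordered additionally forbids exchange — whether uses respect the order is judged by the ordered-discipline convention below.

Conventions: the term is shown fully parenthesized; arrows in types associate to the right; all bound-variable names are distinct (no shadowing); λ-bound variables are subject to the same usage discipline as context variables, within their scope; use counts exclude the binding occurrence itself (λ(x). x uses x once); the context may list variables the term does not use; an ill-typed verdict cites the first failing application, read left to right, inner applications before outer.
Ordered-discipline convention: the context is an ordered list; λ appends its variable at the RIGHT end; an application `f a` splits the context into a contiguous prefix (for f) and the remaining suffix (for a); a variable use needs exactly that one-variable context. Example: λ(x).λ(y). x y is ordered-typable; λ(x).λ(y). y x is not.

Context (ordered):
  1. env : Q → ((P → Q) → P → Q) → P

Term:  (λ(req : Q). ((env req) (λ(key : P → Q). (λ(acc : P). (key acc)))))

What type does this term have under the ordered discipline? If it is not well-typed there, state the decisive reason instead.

term : Q → P
usage: env: 1×; req [bound]: 1×; key [bound]: 1×; acc [bound]: 1×
uses in reading order: env, req, key, acc
typing: the term checks, with type Q → P
summary: ordered ✓ | linear ✓ | affine ✓ | relevant ✓ | unrestricted ✓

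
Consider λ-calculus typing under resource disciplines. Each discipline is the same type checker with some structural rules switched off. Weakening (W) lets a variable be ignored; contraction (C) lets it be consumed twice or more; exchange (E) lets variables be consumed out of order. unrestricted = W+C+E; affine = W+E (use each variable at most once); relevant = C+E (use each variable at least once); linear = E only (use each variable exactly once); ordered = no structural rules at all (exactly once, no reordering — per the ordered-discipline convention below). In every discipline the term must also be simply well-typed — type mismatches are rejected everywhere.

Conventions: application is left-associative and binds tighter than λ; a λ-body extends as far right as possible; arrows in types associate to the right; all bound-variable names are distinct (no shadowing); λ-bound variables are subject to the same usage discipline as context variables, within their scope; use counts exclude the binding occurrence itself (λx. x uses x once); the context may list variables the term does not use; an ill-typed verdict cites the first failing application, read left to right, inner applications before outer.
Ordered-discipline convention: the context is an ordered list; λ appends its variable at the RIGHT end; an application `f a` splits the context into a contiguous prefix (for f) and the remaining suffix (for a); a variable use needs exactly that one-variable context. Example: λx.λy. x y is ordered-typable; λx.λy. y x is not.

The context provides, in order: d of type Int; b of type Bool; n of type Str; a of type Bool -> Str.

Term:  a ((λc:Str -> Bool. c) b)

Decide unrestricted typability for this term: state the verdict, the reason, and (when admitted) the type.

no — the type mismatch rejects it
counts: d ×0; b ×1; n ×0; a ×1; c [bound] ×1
uses in reading order: a, c, b
typing: ill-typed: argument of type Bool where Str -> Bool is required
all disciplines: ordered ✗ · linear ✗ · affine ✗ · relevant ✗ · unrestricted ✗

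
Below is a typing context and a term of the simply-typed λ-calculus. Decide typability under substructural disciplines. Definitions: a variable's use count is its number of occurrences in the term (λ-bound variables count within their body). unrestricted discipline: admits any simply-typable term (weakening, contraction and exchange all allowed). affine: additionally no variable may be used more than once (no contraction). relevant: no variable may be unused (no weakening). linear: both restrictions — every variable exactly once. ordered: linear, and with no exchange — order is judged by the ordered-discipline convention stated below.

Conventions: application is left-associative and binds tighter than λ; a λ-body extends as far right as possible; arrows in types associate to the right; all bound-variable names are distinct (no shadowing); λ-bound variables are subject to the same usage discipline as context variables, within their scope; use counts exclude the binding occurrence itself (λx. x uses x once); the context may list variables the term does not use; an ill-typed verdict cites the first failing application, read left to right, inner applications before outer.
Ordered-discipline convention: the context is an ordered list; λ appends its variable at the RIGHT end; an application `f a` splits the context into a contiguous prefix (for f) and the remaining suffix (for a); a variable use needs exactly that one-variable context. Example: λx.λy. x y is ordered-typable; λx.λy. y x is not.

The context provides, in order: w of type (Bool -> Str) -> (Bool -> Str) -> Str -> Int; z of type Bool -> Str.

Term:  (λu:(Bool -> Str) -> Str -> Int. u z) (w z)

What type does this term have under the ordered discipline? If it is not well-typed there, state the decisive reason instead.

not well-typed under ordered — needs contraction — z ×2
usage: w ×1; z ×2; u [bound] ×1
left-to-right use order: u, z, w, z
typing: well-typed at Str -> Int
all disciplines: ordered ✗, linear ✗, affine ✗, relevant ✓, unrestricted ✓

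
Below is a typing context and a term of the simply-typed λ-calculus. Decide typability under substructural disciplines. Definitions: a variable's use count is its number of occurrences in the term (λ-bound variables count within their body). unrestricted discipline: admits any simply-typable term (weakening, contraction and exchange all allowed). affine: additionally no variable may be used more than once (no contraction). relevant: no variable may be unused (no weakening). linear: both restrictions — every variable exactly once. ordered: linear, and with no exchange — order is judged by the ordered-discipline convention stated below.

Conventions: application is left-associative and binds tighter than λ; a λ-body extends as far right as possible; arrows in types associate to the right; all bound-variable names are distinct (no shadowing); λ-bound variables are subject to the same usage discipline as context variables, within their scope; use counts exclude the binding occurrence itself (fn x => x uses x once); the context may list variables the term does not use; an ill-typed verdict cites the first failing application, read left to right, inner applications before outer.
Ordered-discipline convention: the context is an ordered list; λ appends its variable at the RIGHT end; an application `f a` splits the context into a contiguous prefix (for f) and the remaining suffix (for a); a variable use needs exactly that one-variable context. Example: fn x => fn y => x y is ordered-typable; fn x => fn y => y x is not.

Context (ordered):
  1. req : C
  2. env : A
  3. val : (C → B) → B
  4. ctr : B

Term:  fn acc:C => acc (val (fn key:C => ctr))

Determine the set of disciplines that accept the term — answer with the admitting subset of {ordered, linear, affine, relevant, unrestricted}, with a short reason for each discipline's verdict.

accepted by: none
usage: req: 0×; env: 0×; val: 1×; ctr: 1×; acc (bound): 1×; key (bound): 0×
uses in reading order: acc, val, ctr
typing: ill-typed: non-arrow in function slot: C
ordered ✗ (a type mismatch blocks all five)
linear ✗ (the type mismatch rejects it)
affine ✗ (not simply typable)
relevant ✗ (fails simple typing)
unrestricted ✗ (a type mismatch blocks all five)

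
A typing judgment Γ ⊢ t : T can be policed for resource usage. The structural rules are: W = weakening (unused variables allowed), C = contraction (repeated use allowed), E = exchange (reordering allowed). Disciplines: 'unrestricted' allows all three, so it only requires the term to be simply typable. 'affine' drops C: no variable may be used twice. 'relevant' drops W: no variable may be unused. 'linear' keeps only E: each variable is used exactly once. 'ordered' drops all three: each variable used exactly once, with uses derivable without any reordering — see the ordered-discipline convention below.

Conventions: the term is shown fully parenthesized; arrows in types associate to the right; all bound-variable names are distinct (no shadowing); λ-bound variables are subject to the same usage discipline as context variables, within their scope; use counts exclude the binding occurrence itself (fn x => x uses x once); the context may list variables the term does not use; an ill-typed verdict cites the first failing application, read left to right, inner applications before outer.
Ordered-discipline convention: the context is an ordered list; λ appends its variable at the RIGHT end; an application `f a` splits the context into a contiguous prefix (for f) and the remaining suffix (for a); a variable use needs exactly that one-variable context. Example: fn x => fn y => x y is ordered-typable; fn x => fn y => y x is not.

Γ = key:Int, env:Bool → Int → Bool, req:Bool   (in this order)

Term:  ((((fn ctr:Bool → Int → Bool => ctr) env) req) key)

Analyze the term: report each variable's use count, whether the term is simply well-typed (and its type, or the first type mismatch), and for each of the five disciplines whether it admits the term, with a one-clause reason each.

counts: key ×1; env ×1; req ×1; ctr (λ-bound) ×1
left-to-right use order: ctr, env, req, key
typing: well-typed at Bool
ordered ✗ (use order ctr, env, req, key needs exchange)
linear ✓ (single use per variable (key, env, req, ctr))
affine ✓ (none of key, env, req, ctr used more than once)
relevant ✓ (key, env, req, ctr: all used, weakening unneeded)
unrestricted ✓ (simply typable at Bool; W, C, E all held)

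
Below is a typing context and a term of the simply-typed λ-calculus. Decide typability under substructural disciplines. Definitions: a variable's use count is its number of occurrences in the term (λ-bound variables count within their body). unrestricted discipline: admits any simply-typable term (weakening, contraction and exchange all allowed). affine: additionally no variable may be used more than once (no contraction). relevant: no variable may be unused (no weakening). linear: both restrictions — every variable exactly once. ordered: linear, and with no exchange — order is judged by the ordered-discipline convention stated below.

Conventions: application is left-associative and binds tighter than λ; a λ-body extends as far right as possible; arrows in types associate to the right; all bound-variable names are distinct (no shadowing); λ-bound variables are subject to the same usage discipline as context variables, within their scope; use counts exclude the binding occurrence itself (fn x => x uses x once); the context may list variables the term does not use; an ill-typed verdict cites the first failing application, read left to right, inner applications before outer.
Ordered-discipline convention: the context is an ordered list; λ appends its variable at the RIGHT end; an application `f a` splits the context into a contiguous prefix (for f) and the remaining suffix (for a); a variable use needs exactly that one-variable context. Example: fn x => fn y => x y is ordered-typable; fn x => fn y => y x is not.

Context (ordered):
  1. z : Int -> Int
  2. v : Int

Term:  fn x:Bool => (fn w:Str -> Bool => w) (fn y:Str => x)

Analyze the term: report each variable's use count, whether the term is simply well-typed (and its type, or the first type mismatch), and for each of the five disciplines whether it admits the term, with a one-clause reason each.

use counts: z ×0, v ×0, x (λ-bound) ×1, w (λ-bound) ×1, y (λ-bound) ×0
use order (left to right): w, x
typing: well-typed — term : Bool -> Str -> Bool
ordered: ✗, unused: z, v, y — weakening required
linear: ✗, unused: z, v, y — weakening required
affine: ✓, no duplicate uses among z, v, x, w, y
relevant: ✗, unused: z, v, y — weakening required
unrestricted: ✓, typability at Bool -> Str -> Bool is all that's needed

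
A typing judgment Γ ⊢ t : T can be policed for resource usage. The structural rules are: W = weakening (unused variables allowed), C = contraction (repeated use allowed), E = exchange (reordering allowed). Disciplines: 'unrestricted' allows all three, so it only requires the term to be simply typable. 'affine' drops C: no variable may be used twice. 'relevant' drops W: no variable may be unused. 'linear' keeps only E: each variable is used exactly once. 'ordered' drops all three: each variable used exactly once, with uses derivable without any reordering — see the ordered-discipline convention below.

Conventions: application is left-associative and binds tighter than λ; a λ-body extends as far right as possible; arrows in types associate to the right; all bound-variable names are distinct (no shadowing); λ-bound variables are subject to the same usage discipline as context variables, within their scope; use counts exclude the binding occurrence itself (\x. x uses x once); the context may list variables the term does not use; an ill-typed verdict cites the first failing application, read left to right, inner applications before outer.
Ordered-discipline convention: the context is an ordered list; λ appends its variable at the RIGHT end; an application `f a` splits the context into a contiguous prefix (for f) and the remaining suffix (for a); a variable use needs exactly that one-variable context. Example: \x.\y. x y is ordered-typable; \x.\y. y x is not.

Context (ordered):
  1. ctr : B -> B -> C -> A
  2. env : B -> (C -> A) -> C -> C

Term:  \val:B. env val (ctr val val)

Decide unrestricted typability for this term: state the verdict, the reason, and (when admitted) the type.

yes — typability at B -> C -> C is all that's needed; term : B -> C -> C
use counts: ctr=1, env=1, val (λ-bound)=3
order of uses: env, val, ctr, val, val
typing: well-typed at B -> C -> C
per-discipline verdicts: ordered ✗ | linear ✗ | affine ✗ | relevant ✓ | unrestricted ✓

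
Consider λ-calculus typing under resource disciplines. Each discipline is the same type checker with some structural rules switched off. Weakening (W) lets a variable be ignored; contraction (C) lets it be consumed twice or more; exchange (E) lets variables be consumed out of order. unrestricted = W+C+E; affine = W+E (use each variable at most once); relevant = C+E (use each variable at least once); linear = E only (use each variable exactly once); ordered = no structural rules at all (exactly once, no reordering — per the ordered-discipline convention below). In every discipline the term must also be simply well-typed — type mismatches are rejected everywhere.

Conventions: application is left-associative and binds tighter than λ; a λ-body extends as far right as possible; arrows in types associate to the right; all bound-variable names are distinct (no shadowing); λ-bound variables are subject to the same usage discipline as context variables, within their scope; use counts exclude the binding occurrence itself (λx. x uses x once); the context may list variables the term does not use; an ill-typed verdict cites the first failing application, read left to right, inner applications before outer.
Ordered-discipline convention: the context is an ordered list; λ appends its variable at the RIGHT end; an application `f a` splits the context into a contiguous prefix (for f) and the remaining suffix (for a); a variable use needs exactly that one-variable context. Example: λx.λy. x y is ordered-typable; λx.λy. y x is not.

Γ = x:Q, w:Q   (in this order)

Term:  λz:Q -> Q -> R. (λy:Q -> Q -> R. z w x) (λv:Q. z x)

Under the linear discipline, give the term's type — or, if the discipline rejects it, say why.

not well-typed under linear — x ×2, z ×2 used more than once (contraction); y, v never used (weakening)
usage: x: 2×; w: 1×; z (bound): 2×; y (bound): 0×; v (bound): 0×
order of uses: z, w, x, z, x
typing: well-typed — term : (Q -> Q -> R) -> R
across the five disciplines: ordered ✗, linear ✗, affine ✗, relevant ✗, unrestricted ✓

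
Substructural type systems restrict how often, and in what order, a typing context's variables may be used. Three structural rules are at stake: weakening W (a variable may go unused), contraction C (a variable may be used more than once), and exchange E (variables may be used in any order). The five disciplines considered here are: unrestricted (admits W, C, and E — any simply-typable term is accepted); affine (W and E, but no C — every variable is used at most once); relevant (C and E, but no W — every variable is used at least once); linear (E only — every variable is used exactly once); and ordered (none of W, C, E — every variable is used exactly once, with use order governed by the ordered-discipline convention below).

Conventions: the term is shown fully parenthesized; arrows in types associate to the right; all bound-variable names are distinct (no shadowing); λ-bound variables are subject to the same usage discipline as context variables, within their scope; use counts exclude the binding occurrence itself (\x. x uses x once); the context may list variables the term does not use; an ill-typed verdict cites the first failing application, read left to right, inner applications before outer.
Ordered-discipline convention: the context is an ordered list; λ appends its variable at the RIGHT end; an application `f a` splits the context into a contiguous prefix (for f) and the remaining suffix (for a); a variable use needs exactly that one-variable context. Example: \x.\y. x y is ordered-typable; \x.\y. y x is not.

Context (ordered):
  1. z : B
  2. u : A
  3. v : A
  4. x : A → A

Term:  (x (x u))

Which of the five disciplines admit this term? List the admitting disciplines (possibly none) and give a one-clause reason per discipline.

accepted by: unrestricted
variable uses: z ×0; u ×1; v ×0; x ×2
uses in reading order: x, x, u
typing: the term checks, with type A
ordered: ✗ — repeated use of x ×2; z, v left unused
linear: ✗ — repeated use of x ×2; z, v left unused
affine: ✗ — repeated use of x ×2
relevant: ✗ — z, v left unused
unrestricted: ✓ — well-typed at A; no restrictions here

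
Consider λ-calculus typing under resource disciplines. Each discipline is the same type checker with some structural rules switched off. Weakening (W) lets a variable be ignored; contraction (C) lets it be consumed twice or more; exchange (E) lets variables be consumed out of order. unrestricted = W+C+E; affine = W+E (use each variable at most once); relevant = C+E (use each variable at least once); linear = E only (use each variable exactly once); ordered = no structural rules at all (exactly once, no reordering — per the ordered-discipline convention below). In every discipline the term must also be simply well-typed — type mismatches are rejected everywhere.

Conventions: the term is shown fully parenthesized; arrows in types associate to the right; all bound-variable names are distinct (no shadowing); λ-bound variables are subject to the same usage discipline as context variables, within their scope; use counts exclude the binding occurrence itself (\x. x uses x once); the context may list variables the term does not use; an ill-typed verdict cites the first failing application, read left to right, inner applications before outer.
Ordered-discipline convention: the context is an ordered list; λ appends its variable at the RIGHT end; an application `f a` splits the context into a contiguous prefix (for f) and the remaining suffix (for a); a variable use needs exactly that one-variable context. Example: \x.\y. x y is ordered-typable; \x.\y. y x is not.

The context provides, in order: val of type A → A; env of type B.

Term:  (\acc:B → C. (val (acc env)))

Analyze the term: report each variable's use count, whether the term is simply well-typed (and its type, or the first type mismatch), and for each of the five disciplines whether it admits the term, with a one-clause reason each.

variable uses: val ×1; env ×1; acc (λ-bound) ×1
uses in reading order: val, acc, env
typing: ill-typed: a function awaiting A gets C
ordered: ✗, a type mismatch blocks all five
linear: ✗, the type mismatch rejects it
affine: ✗, not simply typable
relevant: ✗, fails simple typing
unrestricted: ✗, a type mismatch blocks all five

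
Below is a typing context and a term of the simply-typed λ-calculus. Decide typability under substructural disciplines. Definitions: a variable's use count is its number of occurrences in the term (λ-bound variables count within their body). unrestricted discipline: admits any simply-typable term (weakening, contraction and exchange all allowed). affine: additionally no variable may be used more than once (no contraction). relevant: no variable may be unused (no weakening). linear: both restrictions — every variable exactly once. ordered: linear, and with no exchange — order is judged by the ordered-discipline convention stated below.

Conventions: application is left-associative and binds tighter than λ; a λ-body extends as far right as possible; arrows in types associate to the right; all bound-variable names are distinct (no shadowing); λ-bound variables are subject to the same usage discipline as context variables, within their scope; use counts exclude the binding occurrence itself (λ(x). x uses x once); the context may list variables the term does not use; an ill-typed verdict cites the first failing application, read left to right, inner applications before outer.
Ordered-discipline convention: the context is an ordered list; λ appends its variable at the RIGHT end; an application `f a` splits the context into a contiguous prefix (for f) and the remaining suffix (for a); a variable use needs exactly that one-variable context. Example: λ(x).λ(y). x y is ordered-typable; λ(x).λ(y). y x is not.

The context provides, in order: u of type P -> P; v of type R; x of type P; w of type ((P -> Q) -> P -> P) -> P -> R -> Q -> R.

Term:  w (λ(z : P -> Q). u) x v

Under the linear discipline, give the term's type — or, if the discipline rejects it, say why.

not well-typed under linear — unused: z — weakening required
use counts: u ×1; v ×1; x ×1; w ×1; z (λ-bound) ×0
order of uses: w, u, x, v
typing: ✓ — Q -> R
per-discipline verdicts: ordered ✗ | linear ✗ | affine ✓ | relevant ✗ | unrestricted ✓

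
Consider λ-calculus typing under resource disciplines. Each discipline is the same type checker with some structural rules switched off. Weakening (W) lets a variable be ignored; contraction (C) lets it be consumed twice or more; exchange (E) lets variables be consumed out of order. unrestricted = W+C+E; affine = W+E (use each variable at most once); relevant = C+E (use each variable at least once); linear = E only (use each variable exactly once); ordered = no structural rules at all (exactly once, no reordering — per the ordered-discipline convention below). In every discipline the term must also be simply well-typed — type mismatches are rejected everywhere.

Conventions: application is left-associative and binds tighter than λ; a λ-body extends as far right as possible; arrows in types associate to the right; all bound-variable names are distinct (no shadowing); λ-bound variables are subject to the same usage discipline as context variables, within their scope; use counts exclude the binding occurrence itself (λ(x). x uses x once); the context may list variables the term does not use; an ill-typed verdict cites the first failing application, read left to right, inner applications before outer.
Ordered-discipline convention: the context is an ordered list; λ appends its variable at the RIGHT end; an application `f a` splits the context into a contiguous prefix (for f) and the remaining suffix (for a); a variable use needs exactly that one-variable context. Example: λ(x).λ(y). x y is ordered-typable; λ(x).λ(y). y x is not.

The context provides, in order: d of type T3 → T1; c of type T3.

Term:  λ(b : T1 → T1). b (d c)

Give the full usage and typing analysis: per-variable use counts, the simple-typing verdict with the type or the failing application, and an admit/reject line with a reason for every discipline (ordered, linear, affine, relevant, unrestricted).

counts: d ×1; c ×1; b [bound] ×1
order of uses: b, d, c
typing: the term checks, with type (T1 → T1) → T1
ordered: ✗ — no contiguous prefix/suffix split fits b, d, c
linear: ✓ — single use per variable (d, c, b)
affine: ✓ — none of d, c, b used more than once
relevant: ✓ — none of d, c, b goes unused
unrestricted: ✓ — well-typed at (T1 → T1) → T1; no restrictions here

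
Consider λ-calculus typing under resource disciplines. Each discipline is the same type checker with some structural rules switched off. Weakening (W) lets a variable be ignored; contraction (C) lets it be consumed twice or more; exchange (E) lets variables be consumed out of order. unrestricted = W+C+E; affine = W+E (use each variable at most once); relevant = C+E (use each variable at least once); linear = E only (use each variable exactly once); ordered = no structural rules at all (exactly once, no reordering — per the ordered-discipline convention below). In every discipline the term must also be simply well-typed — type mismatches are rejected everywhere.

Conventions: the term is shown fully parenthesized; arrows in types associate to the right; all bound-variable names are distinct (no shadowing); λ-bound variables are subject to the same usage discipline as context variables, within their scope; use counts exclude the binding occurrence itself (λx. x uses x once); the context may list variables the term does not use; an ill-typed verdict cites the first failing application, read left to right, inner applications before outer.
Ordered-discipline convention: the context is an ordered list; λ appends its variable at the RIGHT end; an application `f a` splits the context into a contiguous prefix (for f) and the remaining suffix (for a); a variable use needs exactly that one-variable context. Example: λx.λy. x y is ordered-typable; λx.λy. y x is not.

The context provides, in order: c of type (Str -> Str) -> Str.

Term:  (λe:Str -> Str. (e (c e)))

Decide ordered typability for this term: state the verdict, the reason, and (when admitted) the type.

no — needs contraction — e ×2
use counts: c ×1; e (bound) ×2
order of uses: e, c, e
typing: well-typed at (Str -> Str) -> Str
all disciplines: ordered ✗; linear ✗; affine ✗; relevant ✓; unrestricted ✓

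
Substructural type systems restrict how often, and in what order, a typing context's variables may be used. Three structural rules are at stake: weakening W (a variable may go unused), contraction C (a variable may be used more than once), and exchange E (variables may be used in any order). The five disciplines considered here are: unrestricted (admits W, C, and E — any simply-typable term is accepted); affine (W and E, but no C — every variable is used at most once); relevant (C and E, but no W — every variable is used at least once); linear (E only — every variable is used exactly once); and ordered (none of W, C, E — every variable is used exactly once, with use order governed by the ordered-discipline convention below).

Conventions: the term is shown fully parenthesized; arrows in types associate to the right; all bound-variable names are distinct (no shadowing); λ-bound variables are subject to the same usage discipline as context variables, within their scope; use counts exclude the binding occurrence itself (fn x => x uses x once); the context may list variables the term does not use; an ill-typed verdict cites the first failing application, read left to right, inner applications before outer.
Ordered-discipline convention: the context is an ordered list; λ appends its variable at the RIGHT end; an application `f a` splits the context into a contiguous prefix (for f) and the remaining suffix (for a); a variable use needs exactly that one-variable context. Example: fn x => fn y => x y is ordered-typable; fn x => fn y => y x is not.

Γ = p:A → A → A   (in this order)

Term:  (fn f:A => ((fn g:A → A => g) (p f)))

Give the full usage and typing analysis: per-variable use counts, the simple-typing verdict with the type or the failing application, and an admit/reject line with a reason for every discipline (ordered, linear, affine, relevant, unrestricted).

counts: p=1, f [bound]=1, g [bound]=1
uses in reading order: g, p, f
typing: well-typed — term : A → A → A
ordered ✓ (single-use (p, f, g), ordered derivation ok)
linear ✓ (each of p, f, g used exactly once)
affine ✓ (no duplicate uses among p, f, g)
relevant ✓ (p, f, g: all used, weakening unneeded)
unrestricted ✓ (simply typable at A → A → A; W, C, E all held)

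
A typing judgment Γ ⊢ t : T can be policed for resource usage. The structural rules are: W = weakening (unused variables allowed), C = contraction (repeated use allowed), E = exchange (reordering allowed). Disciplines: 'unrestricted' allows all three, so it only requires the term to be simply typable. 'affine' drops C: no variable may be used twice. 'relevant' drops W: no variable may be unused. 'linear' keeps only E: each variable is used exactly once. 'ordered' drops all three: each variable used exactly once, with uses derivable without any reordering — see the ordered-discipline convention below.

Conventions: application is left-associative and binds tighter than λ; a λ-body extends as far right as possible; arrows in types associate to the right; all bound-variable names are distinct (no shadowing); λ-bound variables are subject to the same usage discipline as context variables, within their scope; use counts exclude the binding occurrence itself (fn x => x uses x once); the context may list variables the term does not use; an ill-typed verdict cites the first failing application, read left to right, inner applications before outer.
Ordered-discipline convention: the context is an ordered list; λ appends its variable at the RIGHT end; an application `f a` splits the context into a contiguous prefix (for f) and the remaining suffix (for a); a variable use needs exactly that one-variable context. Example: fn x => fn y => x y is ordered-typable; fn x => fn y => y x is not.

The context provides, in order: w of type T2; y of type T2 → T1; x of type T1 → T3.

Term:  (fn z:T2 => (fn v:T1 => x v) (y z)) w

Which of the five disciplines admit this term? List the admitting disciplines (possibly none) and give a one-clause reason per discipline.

admitting disciplines: linear, affine, relevant, unrestricted
use counts: w: 1; y: 1; x: 1; z (bound): 1; v (bound): 1
order of uses: x, v, y, z, w
typing: the term checks, with type T3
ordered ✗ (use order x, v, y, z, w needs exchange)
linear ✓ (w, y, x, z, v: one use apiece)
affine ✓ (none of w, y, x, z, v used more than once)
relevant ✓ (w, y, x, z, v: all used, weakening unneeded)
unrestricted ✓ (simply typable at T3; W, C, E all held)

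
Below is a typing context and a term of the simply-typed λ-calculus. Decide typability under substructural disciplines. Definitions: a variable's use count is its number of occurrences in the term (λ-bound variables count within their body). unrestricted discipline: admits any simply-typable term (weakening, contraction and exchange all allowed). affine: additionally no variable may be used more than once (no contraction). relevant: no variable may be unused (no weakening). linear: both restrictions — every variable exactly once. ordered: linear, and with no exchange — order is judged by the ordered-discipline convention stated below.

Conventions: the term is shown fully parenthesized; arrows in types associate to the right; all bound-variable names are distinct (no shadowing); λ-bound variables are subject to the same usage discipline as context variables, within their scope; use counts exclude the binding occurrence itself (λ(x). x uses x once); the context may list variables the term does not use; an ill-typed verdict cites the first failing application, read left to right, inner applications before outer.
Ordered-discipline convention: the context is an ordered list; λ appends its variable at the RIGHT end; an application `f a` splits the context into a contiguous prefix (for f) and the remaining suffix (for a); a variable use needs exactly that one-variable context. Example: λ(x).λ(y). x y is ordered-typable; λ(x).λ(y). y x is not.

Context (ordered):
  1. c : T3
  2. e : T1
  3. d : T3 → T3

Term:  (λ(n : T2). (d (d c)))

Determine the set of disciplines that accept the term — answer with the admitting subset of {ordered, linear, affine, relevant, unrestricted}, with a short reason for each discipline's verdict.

accepted by: unrestricted
counts: c: 1×, e: 0×, d: 2×, n (λ-bound): 0×
uses in reading order: d, d, c
typing: well-typed — term : T2 → T3
ordered: ✗ — needs contraction — d ×2; e, n never used (weakening)
linear: ✗ — needs contraction — d ×2; e, n never used (weakening)
affine: ✗ — needs contraction — d ×2
relevant: ✗ — e, n never used (weakening)
unrestricted: ✓ — type-checks (T2 → T3) and nothing is barred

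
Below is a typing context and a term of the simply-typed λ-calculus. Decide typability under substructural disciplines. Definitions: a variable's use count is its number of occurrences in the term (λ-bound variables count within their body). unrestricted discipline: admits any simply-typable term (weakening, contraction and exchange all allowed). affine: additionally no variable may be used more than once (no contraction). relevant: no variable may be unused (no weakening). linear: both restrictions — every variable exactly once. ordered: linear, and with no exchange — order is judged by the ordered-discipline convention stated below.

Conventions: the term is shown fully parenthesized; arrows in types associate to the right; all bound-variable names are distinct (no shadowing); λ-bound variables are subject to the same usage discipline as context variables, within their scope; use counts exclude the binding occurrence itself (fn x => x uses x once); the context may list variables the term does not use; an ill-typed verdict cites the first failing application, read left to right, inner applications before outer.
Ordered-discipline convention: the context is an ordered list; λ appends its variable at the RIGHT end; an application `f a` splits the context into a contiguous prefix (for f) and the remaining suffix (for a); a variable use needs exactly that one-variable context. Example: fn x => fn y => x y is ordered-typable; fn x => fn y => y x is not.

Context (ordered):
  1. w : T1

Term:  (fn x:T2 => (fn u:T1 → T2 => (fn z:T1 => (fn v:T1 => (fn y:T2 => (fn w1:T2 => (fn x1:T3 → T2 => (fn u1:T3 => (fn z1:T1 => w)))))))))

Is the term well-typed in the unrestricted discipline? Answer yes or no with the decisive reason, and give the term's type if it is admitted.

yes — simply typable at T2 → (T1 → T2) → T1 → T1 → T2 → T2 → (T3 → T2) → T3 → T1 → T1; W, C, E all held; term : T2 → (T1 → T2) → T1 → T1 → T2 → T2 → (T3 → T2) → T3 → T1 → T1
use counts: w=1, x (λ-bound)=0, u (λ-bound)=0, z (λ-bound)=0, v (λ-bound)=0, y (λ-bound)=0, w1 (λ-bound)=0, x1 (λ-bound)=0, u1 (λ-bound)=0, z1 (λ-bound)=0
uses in reading order: w
typing: well-typed at T2 → (T1 → T2) → T1 → T1 → T2 → T2 → (T3 → T2) → T3 → T1 → T1
summary: ordered ✗ · linear ✗ · affine ✓ · relevant ✗ · unrestricted ✓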